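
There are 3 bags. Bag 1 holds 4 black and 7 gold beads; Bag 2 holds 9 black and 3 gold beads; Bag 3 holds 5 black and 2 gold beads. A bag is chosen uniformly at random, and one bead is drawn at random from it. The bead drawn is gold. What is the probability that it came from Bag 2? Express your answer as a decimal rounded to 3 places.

Posterior probability ≈ 0.213

Tabulate prior·likelihood by source: [1] prior 0.333333, lik 0.6364, product 0.2121; [2] prior 0.333333, lik 0.25, product 0.08333; [3] prior 0.333333, lik 0.2857, product 0.09524.
Normalizing constant = 0.39069; the posterior for Bag 2 is its product over the sum, 0.08333/0.39069 = 0.213.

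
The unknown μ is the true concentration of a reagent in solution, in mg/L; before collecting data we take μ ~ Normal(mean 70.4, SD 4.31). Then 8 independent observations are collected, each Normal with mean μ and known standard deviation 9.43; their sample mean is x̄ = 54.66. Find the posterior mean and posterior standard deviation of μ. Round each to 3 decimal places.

Posterior mean ≈ 60.553; posterior SD ≈ 2.637

Prior precision 1/τ₀² = 1/4.31² = 0.0538326; data precision n/σ² = 8/9.43² = 0.0899636.
Posterior precision = 0.0538326 + 0.0899636 = 0.143796, giving posterior SD = 1/√0.143796 = 2.637.
Posterior mean = (0.0538326·70.4 + 0.0899636·54.66) / 0.143796 = 60.553.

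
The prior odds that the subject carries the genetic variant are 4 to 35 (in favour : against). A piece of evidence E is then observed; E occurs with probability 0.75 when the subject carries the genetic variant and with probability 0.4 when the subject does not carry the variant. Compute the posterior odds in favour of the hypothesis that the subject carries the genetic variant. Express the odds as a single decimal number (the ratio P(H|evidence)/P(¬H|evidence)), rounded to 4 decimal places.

Prior odds = 4/35 = 0.11429. In log-odds, ln(0.11429) = -2.1691.
Add log likelihood ratio: ln(1.8750) = 0.62861.
Posterior log-odds = -1.5404, so posterior odds = exp(-1.5404) = 0.21429.

Posterior odds ≈ 0.2143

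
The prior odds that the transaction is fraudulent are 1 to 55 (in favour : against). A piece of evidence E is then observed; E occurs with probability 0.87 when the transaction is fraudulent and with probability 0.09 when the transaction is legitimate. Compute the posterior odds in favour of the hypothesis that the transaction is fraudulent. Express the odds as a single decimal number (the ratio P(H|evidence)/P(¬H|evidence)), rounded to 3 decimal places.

Prior odds = 1/55 = 0.018182. In log-odds, ln(0.018182) = -4.0073.
Add log likelihood ratio: ln(9.6667) = 2.2687.
Posterior log-odds = -1.7386, so posterior odds = exp(-1.7386) = 0.17576.

Posterior odds ≈ 0.176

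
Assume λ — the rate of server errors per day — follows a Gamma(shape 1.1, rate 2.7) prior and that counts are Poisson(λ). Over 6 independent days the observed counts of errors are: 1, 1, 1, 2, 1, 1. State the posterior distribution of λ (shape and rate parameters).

Posterior: Gamma(shape=8.1, rate=8.7)

The Poisson likelihood adds the total count to the shape and the number of exposure periods to the rate. Here ∑xᵢ = 7 and n = 6, so shape 1.1→8.1 and rate 2.7→8.7.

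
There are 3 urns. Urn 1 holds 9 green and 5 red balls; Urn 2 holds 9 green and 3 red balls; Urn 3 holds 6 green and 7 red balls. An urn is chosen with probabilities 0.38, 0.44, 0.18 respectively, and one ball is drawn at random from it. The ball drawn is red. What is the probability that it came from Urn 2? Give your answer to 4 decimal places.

Tabulate prior·likelihood by source: [1] prior 0.38, lik 0.3571, product 0.1357; [2] prior 0.44, lik 0.25, product 0.1100; [3] prior 0.18, lik 0.5385, product 0.09692.
Normalizing constant = 0.34264; the posterior for Urn 2 is its product over the sum, 0.1100/0.34264 = 0.3210.

Posterior probability ≈ 0.3210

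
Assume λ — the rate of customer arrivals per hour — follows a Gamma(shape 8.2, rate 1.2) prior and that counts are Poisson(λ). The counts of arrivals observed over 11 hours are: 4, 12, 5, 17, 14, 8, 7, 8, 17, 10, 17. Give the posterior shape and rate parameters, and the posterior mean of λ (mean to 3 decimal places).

Posterior: Gamma(shape=127.2, rate=12.2); mean ≈ 10.426

Total count ∑xᵢ = 119 over n = 11 hours.
Gamma is conjugate to the Poisson likelihood: posterior is Gamma(shape = 8.2+119 = 127.2, rate = 1.2+11 = 12.2).
Posterior mean = shape/rate = 127.2/12.2 = 10.426.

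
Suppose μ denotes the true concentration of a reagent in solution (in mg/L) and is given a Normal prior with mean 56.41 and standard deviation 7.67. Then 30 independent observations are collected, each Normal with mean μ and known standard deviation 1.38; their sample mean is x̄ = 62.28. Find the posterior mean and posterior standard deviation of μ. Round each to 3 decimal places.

With known σ, the Normal prior is conjugate. Weight on the data is w = (n/σ²)/(n/σ² + 1/τ₀²) = 15.7530/(15.7530+0.0169984) = 0.99892.
Posterior mean = w·x̄ + (1−w)·μ₀ = 0.99892·62.28 + 0.0010779·56.41 = 62.274. Posterior variance = 1/(15.7530+0.0169984) = 0.0634116, so SD = 0.252.

Posterior mean ≈ 62.274; posterior SD ≈ 0.252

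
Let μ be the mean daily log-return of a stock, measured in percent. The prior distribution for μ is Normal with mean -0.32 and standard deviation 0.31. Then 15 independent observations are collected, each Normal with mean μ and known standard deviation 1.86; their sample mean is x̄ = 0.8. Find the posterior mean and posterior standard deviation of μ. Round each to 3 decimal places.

Posterior mean ≈ 0.009; posterior SD ≈ 0.260

With known σ, the Normal prior is conjugate. Weight on the data is w = (n/σ²)/(n/σ² + 1/τ₀²) = 4.33576/(4.33576+10.4058) = 0.29412.
Posterior mean = w·x̄ + (1−w)·μ₀ = 0.29412·0.8 + 0.70588·-0.32 = 0.009. Posterior variance = 1/(4.33576+10.4058) = 0.0678353, so SD = 0.260.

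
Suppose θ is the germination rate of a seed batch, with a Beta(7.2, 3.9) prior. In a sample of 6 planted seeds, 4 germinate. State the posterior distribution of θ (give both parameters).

Observing 4 successes and 2 failures updates Beta(7.2, 3.9) by adding the success and failure counts to the two shape parameters: α = 7.2+4 = 11.2, β = 3.9+2 = 5.9.

Posterior: Beta(11.2, 5.9)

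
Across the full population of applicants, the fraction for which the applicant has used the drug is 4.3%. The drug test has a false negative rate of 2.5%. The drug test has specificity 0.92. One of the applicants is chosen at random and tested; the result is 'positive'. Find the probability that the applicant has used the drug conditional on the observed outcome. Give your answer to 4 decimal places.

Write H for 'the applicant has used the drug'. Prior odds H:¬H = 0.043/0.957 = 0.044932. For the 'positive' outcome, the likelihood ratio is 0.975/0.08 = 12.188.
Posterior odds = 0.044932 × 12.188 = 0.54761, so P(H|E) = 0.54761/(1+0.54761) = 0.3538.

P(H | E) ≈ 0.3538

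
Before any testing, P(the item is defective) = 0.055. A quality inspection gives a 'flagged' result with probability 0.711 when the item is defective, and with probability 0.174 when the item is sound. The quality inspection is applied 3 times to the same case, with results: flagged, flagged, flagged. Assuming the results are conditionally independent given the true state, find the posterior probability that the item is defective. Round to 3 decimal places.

Posterior P(H) ≈ 0.799

Let H be the event that the item is defective; start with P(H) = 0.055. P('flagged'|H) = 0.711, P('flagged'|¬H) = 0.174.
Update on result 1 ('flagged'): P(H) ← 0.711·0.0550 / (0.711·0.0550 + 0.174·0.9450) = 0.039105/0.20353 = 0.1921.
Update on result 2 ('flagged'): P(H) ← 0.711·0.1921 / (0.711·0.1921 + 0.174·0.8079) = 0.13660/0.27717 = 0.4928.
Update on result 3 ('flagged'): P(H) ← 0.711·0.4928 / (0.711·0.4928 + 0.174·0.5072) = 0.35041/0.43866 = 0.7988.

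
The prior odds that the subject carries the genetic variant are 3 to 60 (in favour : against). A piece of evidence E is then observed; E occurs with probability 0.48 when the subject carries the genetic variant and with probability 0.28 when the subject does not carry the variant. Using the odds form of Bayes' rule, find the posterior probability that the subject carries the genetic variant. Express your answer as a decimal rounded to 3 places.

Posterior probability ≈ 0.079

Prior odds = 3/60 = 0.050000.
Likelihood ratio for E = 0.48/0.28 = 1.7143.
Posterior odds = prior odds × LR = 0.085714.
Posterior probability = odds/(1+odds) = 0.085714/1.0857 = 0.079.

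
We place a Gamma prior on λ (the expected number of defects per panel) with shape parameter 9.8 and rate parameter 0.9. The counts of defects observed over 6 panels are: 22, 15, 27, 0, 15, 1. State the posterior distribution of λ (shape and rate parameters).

Posterior: Gamma(shape=89.8, rate=6.9)

The Poisson likelihood adds the total count to the shape and the number of exposure periods to the rate. Here ∑xᵢ = 80 and n = 6, so shape 9.8→89.8 and rate 0.9→6.9.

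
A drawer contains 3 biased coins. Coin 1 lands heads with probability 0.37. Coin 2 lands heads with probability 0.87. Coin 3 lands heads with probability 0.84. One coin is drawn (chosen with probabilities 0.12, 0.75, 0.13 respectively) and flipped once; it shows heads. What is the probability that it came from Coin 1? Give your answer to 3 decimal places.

P(heads|C1) = 0.37; P(heads|C2) = 0.87; P(heads|C3) = 0.84.
Prior × likelihood for each source: 0.12·0.37=0.04440, 0.75·0.87=0.6525, 0.13·0.84=0.1092. Summing gives P(heads) = 0.80610.
P(Coin 1 | heads) = 0.04440 / 0.80610 = 0.055.

Posterior probability ≈ 0.055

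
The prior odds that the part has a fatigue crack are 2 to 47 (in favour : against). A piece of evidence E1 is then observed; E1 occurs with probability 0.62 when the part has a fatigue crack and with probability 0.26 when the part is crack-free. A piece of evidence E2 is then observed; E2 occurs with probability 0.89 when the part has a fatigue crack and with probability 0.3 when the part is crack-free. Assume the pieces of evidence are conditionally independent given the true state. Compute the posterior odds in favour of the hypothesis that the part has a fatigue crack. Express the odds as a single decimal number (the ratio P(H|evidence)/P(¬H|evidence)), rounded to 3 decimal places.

Prior odds = 2/47 = 0.042553. In log-odds, ln(0.042553) = -3.1570.
Add log likelihood ratios: ln(2.3846) + ln(2.9667) = 1.9565.
Posterior log-odds = -1.2005, so posterior odds = exp(-1.2005) = 0.30104.

Posterior odds ≈ 0.301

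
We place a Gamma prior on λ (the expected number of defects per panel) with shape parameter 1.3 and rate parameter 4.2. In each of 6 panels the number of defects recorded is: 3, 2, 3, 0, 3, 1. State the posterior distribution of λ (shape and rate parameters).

Posterior: Gamma(shape=13.3, rate=10.2)

Total count ∑xᵢ = 12 over n = 6 panels.
Gamma is conjugate to the Poisson likelihood: posterior is Gamma(shape = 1.3+12 = 13.3, rate = 4.2+6 = 10.2).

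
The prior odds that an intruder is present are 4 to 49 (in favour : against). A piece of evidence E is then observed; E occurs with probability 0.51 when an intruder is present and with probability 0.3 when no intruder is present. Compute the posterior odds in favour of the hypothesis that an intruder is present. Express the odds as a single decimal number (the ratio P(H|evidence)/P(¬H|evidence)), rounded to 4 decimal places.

Prior odds = 4/49 = 0.081633.
Likelihood ratio for E = 0.51/0.3 = 1.7000.
Posterior odds = prior odds × LR = 0.13878.

Posterior odds ≈ 0.1388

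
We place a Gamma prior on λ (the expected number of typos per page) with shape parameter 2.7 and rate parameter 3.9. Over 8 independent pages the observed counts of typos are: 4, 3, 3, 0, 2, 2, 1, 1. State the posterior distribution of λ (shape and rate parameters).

The Poisson likelihood adds the total count to the shape and the number of exposure periods to the rate. Here ∑xᵢ = 16 and n = 8, so shape 2.7→18.7 and rate 3.9→11.9.

Posterior: Gamma(shape=18.7, rate=11.9)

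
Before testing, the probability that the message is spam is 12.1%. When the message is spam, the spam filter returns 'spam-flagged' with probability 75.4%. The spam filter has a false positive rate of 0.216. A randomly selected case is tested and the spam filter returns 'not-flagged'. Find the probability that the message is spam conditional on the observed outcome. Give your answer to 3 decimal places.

P(H | E) ≈ 0.041

Let H be the event that the message is spam. P(H) = 0.121, so P(¬H) = 0.879. With E the 'not-flagged' result, P(E|H) = 0.246 and P(E|¬H) = 0.784.
P(E) = 0.246·0.121 + 0.784·0.879 = 0.029766 + 0.68914 = 0.71890.
By Bayes' theorem, P(H|E) = 0.029766 / 0.71890 = 0.041.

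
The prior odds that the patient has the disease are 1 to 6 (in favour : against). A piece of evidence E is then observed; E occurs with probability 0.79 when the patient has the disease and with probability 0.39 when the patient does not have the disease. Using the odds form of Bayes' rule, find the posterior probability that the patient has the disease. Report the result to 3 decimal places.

Posterior probability ≈ 0.252

Prior odds = 1/6 = 0.16667. In log-odds, ln(0.16667) = -1.7918.
Add log likelihood ratio: ln(2.0256) = 0.70589.
Posterior log-odds = -1.0859, so posterior odds = exp(-1.0859) = 0.33761. Converting, P(H|E) = 0.33761/1.3376 = 0.252.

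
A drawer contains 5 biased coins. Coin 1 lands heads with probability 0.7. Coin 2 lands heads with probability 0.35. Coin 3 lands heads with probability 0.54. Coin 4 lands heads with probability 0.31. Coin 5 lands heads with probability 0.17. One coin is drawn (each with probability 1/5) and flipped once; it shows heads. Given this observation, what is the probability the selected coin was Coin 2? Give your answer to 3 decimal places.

P(heads|C1) = 0.7; P(heads|C2) = 0.35; P(heads|C3) = 0.54; P(heads|C4) = 0.31; P(heads|C5) = 0.17.
Prior × likelihood for each source: 0.2·0.7=0.1400, 0.2·0.35=0.07000, 0.2·0.54=0.1080, 0.2·0.31=0.06200, 0.2·0.17=0.03400. Summing gives P(heads) = 0.41400.
P(Coin 2 | heads) = 0.07000 / 0.41400 = 0.169.

Posterior probability ≈ 0.169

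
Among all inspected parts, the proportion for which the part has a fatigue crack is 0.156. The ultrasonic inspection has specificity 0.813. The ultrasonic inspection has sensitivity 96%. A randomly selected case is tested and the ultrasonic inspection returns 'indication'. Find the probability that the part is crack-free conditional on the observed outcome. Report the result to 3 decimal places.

Write H for 'the part has a fatigue crack'. Prior odds H:¬H = 0.156/0.844 = 0.18483. For the 'indication' outcome, the likelihood ratio is 0.96/0.187 = 5.1337.
Posterior odds = 0.18483 × 5.1337 = 0.94888, so P(H|E) = 0.94888/(1+0.94888) = 0.487. Then P(¬H|E) = 1 − 0.487 = 0.513.

P(¬H | E) ≈ 0.513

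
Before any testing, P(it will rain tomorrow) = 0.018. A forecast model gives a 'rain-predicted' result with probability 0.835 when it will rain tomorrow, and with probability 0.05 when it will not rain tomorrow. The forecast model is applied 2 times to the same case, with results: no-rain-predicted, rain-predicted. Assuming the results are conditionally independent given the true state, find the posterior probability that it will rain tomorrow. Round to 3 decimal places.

Let H be the event that it will rain tomorrow; start with P(H) = 0.018. P('rain-predicted'|H) = 0.835, P('rain-predicted'|¬H) = 0.05.
Update on result 1 ('no-rain-predicted'): P(H) ← 0.165·0.0180 / (0.165·0.0180 + 0.95·0.9820) = 0.0029700/0.93587 = 0.0032.
Update on result 2 ('rain-predicted'): P(H) ← 0.835·0.0032 / (0.835·0.0032 + 0.05·0.9968) = 0.0026499/0.052491 = 0.0505.

Posterior P(H) ≈ 0.050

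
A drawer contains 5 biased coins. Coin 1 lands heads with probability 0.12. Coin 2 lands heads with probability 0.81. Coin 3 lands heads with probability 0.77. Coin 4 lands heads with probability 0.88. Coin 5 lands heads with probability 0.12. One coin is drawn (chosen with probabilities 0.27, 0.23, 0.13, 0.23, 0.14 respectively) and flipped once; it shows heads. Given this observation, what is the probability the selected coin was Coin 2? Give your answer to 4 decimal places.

Posterior probability ≈ 0.3463

Tabulate prior·likelihood by source: [1] prior 0.27, lik 0.12, product 0.03240; [2] prior 0.23, lik 0.81, product 0.1863; [3] prior 0.13, lik 0.77, product 0.1001; [4] prior 0.23, lik 0.88, product 0.2024; [5] prior 0.14, lik 0.12, product 0.01680.
Normalizing constant = 0.53800; the posterior for Coin 2 is its product over the sum, 0.1863/0.53800 = 0.3463.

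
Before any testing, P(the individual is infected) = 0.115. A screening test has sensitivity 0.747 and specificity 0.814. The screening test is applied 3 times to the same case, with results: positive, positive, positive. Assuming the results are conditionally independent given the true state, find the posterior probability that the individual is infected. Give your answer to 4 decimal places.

With H the event that the individual is infected, the joint likelihood of the observed sequence is P(data|H) = 0.747·0.747·0.747 = 0.41683 and P(data|¬H) = 0.186·0.186·0.186 = 0.0064349.
Bayes: P(H|data) = 0.115·0.41683 / (0.115·0.41683 + 0.885·0.0064349) = 0.047936/0.053631 = 0.8938.

Posterior P(H) ≈ 0.8938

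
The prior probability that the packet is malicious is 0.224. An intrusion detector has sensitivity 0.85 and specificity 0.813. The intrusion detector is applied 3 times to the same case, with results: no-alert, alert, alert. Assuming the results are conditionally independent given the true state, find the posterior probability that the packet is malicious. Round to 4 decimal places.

Let H be the event that the packet is malicious; start with P(H) = 0.224. P('alert'|H) = 0.85, P('alert'|¬H) = 0.187.
Update on result 1 ('no-alert'): P(H) ← 0.15·0.2240 / (0.15·0.2240 + 0.813·0.7760) = 0.033600/0.66449 = 0.0506.
Update on result 2 ('alert'): P(H) ← 0.85·0.0506 / (0.85·0.0506 + 0.187·0.9494) = 0.042980/0.22052 = 0.1949.
Update on result 3 ('alert'): P(H) ← 0.85·0.1949 / (0.85·0.1949 + 0.187·0.8051) = 0.16567/0.31622 = 0.5239.

Posterior P(H) ≈ 0.5239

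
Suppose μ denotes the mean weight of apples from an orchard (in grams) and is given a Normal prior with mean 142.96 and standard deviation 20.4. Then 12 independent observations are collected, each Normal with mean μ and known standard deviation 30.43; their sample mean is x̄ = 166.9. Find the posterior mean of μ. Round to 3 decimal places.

Posterior mean ≈ 163.155

With known σ, the Normal prior is conjugate. Weight on the data is w = (n/σ²)/(n/σ² + 1/τ₀²) = 0.0129592/(0.0129592+0.00240292) = 0.84358.
Posterior mean = w·x̄ + (1−w)·μ₀ = 0.84358·166.9 + 0.15642·142.96 = 163.155.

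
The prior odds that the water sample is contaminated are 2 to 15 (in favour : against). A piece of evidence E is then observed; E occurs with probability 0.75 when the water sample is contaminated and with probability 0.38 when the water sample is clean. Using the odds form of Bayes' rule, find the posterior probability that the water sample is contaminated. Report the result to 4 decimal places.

Prior odds = 2/15 = 0.13333.
Likelihood ratio for E = 0.75/0.38 = 1.9737.
Posterior odds = prior odds × LR = 0.26316.
Posterior probability = odds/(1+odds) = 0.26316/1.2632 = 0.2083.

Posterior probability ≈ 0.2083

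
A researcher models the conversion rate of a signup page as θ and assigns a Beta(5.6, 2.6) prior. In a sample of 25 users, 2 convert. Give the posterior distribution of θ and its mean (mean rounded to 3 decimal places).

Posterior: Beta(7.6, 25.6); mean ≈ 0.229

Observing 2 successes and 23 failures updates Beta(5.6, 2.6) by adding the success and failure counts to the two shape parameters: α = 5.6+2 = 7.6, β = 2.6+23 = 25.6.
E[θ | data] = 7.6/(7.6+25.6) = 0.229.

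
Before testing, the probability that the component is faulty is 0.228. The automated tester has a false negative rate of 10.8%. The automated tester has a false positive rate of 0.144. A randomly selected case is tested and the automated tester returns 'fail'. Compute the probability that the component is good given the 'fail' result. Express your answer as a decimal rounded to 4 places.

Let H be the event that the component is faulty. P(H) = 0.228, so P(¬H) = 0.772. With E the 'fail' result, P(E|H) = 0.892 and P(E|¬H) = 0.144.
P(E) = 0.892·0.228 + 0.144·0.772 = 0.20338 + 0.11117 = 0.31454.
By Bayes' theorem, P(H|E) = 0.20338 / 0.31454 = 0.6466. Hence P(¬H|E) = 1 − 0.6466 = 0.3534.

P(¬H | E) ≈ 0.3534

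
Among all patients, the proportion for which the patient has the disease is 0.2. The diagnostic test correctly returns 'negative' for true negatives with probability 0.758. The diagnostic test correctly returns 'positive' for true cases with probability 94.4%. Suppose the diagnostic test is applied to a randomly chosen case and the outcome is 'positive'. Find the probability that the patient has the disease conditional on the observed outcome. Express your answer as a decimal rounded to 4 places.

P(H | E) ≈ 0.4937

Let H be the event that the patient has the disease. P(H) = 0.2, so P(¬H) = 0.8. With E the 'positive' result, P(E|H) = 0.944 and P(E|¬H) = 0.242.
P(E) = 0.944·0.2 + 0.242·0.8 = 0.18880 + 0.19360 = 0.38240.
By Bayes' theorem, P(H|E) = 0.18880 / 0.38240 = 0.4937.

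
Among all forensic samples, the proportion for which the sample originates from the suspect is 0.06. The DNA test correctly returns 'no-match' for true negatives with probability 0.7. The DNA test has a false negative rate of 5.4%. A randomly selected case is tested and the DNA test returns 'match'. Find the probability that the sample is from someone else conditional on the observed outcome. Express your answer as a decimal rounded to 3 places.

Let H be the event that the sample originates from the suspect. P(H) = 0.06, so P(¬H) = 0.94. With E the 'match' result, P(E|H) = 0.946 and P(E|¬H) = 0.3.
P(E) = 0.946·0.06 + 0.3·0.94 = 0.056760 + 0.28200 = 0.33876.
By Bayes' theorem, P(H|E) = 0.056760 / 0.33876 = 0.168. Hence P(¬H|E) = 1 − 0.168 = 0.832.

P(¬H | E) ≈ 0.832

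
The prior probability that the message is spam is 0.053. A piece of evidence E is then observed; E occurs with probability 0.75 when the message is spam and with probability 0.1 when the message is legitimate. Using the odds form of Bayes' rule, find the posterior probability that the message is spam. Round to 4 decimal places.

Posterior probability ≈ 0.2956

Prior odds = 0.053/(1−0.053) = 0.055966. In log-odds, ln(0.055966) = -2.8830.
Add log likelihood ratio: ln(7.5000) = 2.0149.
Posterior log-odds = -0.86810, so posterior odds = exp(-0.86810) = 0.41975. Converting, P(H|E) = 0.41975/1.4197 = 0.2956.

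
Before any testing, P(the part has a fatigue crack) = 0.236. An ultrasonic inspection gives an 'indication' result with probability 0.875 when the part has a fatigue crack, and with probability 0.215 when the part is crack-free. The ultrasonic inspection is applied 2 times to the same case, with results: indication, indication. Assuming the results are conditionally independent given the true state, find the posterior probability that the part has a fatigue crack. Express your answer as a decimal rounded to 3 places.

Posterior P(H) ≈ 0.837

Let H be the event that the part has a fatigue crack; start with P(H) = 0.236. P('indication'|H) = 0.875, P('indication'|¬H) = 0.215.
Update on result 1 ('indication'): P(H) ← 0.875·0.2360 / (0.875·0.2360 + 0.215·0.7640) = 0.20650/0.37076 = 0.5570.
Update on result 2 ('indication'): P(H) ← 0.875·0.5570 / (0.875·0.5570 + 0.215·0.4430) = 0.48734/0.58260 = 0.8365.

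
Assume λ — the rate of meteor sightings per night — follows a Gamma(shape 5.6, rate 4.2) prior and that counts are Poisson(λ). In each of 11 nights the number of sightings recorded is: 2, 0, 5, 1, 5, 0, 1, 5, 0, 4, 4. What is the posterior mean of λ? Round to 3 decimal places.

Posterior mean ≈ 2.145

Total count ∑xᵢ = 27 over n = 11 nights.
Gamma is conjugate to the Poisson likelihood: posterior is Gamma(shape = 5.6+27 = 32.6, rate = 4.2+11 = 15.2).
E[λ | data] = 32.6/15.2 = 2.145.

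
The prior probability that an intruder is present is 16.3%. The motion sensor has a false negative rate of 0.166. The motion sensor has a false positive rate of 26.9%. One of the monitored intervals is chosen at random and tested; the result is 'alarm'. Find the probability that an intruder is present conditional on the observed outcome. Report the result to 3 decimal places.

Write H for 'an intruder is present'. Prior odds H:¬H = 0.163/0.837 = 0.19474. For the 'alarm' outcome, the likelihood ratio is 0.834/0.269 = 3.1004.
Posterior odds = 0.19474 × 3.1004 = 0.60378, so P(H|E) = 0.60378/(1+0.60378) = 0.376.

P(H | E) ≈ 0.376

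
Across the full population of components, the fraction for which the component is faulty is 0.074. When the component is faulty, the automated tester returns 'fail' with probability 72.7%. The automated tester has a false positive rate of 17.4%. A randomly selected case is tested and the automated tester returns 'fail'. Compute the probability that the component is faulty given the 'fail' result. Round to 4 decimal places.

P(H | E) ≈ 0.2503

Write H for 'the component is faulty'. Prior odds H:¬H = 0.074/0.926 = 0.079914. For the 'fail' outcome, the likelihood ratio is 0.727/0.174 = 4.1782.
Posterior odds = 0.079914 × 4.1782 = 0.33389, so P(H|E) = 0.33389/(1+0.33389) = 0.2503.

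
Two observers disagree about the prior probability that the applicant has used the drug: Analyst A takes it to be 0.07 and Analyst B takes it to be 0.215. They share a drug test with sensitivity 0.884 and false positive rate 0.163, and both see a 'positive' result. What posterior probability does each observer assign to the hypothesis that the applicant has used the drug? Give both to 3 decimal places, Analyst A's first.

Analyst A: 0.290; Analyst B: 0.598

The likelihood ratio for a 'positive' result is 0.884/0.163 = 5.4233.
Analyst A: prior odds 0.07/0.93 = 0.075269; posterior odds 0.40821; posterior probability 0.290.
Analyst B: prior odds 0.215/0.785 = 0.27389; posterior odds 1.4854; posterior probability 0.598.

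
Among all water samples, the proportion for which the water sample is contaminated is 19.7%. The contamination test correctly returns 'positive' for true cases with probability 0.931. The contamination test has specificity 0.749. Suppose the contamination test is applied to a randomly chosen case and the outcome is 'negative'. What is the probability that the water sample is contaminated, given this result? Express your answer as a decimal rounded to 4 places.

P(H | E) ≈ 0.0221

Write H for 'the water sample is contaminated'. Prior odds H:¬H = 0.197/0.803 = 0.24533. For the 'negative' outcome, the likelihood ratio is 0.069/0.749 = 0.092123.
Posterior odds = 0.24533 × 0.092123 = 0.022600, so P(H|E) = 0.022600/(1+0.022600) = 0.0221.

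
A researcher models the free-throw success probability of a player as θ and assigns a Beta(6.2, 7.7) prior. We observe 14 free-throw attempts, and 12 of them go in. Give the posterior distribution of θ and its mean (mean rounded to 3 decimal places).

The binomial likelihood is conjugate to the Beta prior: with 12 successes and 2 failures, the posterior is Beta(6.2+12, 7.7+2) = Beta(18.2, 9.7).
Posterior mean = α/(α+β) = 18.2/27.9 = 0.652.

Posterior: Beta(18.2, 9.7); mean ≈ 0.652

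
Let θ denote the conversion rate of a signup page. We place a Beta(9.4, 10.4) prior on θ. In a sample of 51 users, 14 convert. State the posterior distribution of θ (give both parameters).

Observing 14 successes and 37 failures updates Beta(9.4, 10.4) by adding the success and failure counts to the two shape parameters: α = 9.4+14 = 23.4, β = 10.4+37 = 47.4.

Posterior: Beta(23.4, 47.4)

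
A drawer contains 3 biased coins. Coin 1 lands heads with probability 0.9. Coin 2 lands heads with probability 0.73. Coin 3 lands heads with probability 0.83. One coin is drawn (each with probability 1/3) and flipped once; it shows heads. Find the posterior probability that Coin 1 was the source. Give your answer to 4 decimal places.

Posterior probability ≈ 0.3659

Tabulate prior·likelihood by source: [1] prior 0.333333, lik 0.9, product 0.3000; [2] prior 0.333333, lik 0.73, product 0.2433; [3] prior 0.333333, lik 0.83, product 0.2767.
Normalizing constant = 0.82000; the posterior for Coin 1 is its product over the sum, 0.3000/0.82000 = 0.3659.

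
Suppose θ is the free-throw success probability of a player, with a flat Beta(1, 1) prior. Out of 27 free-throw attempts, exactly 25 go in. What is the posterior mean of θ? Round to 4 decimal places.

Posterior mean ≈ 0.8966

Observing 25 successes and 2 failures updates Beta(1, 1) by adding the success and failure counts to the two shape parameters: α = 1+25 = 26, β = 1+2 = 3.
Posterior mean = α/(α+β) = 26/29 = 0.8966.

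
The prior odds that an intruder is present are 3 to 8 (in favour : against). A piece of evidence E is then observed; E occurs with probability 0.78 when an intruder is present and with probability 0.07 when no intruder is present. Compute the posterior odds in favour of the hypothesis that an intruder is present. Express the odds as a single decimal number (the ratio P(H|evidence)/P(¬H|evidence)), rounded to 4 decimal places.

Prior odds = 3/8 = 0.37500.
Likelihood ratio for E = 0.78/0.07 = 11.143.
Posterior odds = prior odds × LR = 4.1786.

Posterior odds ≈ 4.1786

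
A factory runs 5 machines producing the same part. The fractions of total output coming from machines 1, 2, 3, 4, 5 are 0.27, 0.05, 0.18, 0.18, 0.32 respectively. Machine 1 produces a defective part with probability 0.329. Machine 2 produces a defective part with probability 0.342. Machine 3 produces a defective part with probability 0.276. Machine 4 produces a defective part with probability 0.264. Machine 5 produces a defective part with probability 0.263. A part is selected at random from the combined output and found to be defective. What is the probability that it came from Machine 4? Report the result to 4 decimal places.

Tabulate prior·likelihood by source: [1] prior 0.27, lik 0.329, product 0.08883; [2] prior 0.05, lik 0.342, product 0.01710; [3] prior 0.18, lik 0.276, product 0.04968; [4] prior 0.18, lik 0.264, product 0.04752; [5] prior 0.32, lik 0.263, product 0.08416.
Normalizing constant = 0.28729; the posterior for Machine 4 is its product over the sum, 0.04752/0.28729 = 0.1654.

Posterior probability ≈ 0.1654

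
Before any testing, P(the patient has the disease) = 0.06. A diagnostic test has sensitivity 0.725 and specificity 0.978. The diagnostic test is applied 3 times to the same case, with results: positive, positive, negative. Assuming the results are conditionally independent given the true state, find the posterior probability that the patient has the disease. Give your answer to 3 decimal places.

Posterior P(H) ≈ 0.951

Let H be the event that the patient has the disease; start with P(H) = 0.06. P('positive'|H) = 0.725, P('positive'|¬H) = 0.022.
Update on result 1 ('positive'): P(H) ← 0.725·0.0600 / (0.725·0.0600 + 0.022·0.9400) = 0.043500/0.064180 = 0.6778.
Update on result 2 ('positive'): P(H) ← 0.725·0.6778 / (0.725·0.6778 + 0.022·0.3222) = 0.49139/0.49848 = 0.9858.
Update on result 3 ('negative'): P(H) ← 0.275·0.9858 / (0.275·0.9858 + 0.978·0.0142) = 0.27109/0.28500 = 0.9512.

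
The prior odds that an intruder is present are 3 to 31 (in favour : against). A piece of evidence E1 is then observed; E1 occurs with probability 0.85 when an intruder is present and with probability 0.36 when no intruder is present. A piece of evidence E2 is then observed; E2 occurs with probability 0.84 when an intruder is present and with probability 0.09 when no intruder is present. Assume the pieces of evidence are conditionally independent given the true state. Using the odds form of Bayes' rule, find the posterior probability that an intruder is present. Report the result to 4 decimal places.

Prior odds = 3/31 = 0.096774.
Likelihood ratio for E1 = 0.85/0.36 = 2.3611.
Likelihood ratio for E2 = 0.84/0.09 = 9.3333.
Posterior odds = prior odds × LR₁ × LR₂ = 2.1326.
Posterior probability = odds/(1+odds) = 2.1326/3.1326 = 0.6808.

Posterior probability ≈ 0.6808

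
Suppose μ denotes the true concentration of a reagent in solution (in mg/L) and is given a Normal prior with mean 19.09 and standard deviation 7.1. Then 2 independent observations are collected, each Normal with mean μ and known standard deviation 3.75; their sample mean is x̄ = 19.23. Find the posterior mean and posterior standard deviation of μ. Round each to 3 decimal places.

Posterior mean ≈ 19.213; posterior SD ≈ 2.484

Prior precision 1/τ₀² = 1/7.1² = 0.0198373; data precision n/σ² = 2/3.75² = 0.142222.
Posterior precision = 0.0198373 + 0.142222 = 0.162060, giving posterior SD = 1/√0.162060 = 2.484.
Posterior mean = (0.0198373·19.09 + 0.142222·19.23) / 0.162060 = 19.213.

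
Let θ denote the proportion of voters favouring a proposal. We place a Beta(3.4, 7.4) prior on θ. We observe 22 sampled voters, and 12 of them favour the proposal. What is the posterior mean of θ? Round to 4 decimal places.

Observing 12 successes and 10 failures updates Beta(3.4, 7.4) by adding the success and failure counts to the two shape parameters: α = 3.4+12 = 15.4, β = 7.4+10 = 17.4.
E[θ | data] = 15.4/(15.4+17.4) = 0.4695.

Posterior mean ≈ 0.4695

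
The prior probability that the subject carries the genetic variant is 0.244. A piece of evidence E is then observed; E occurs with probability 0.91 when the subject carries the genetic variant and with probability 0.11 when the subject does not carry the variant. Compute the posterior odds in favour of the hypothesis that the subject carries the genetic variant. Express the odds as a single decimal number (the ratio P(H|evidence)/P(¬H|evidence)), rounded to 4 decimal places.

Posterior odds ≈ 2.6700

Prior odds = 0.244/(1−0.244) = 0.32275. In log-odds, ln(0.32275) = -1.1309.
Add log likelihood ratio: ln(8.2727) = 2.1130.
Posterior log-odds = 0.98209, so posterior odds = exp(0.98209) = 2.6700.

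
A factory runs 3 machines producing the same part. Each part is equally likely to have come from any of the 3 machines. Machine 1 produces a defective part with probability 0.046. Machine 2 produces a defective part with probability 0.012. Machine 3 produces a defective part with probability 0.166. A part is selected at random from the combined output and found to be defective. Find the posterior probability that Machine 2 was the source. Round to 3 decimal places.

Posterior probability ≈ 0.054

P(defective|M1) = 0.046; P(defective|M2) = 0.012; P(defective|M3) = 0.166.
Prior × likelihood for each source: 0.333333·0.046=0.01533, 0.333333·0.012=0.004000, 0.333333·0.166=0.05533. Summing gives P(defective) = 0.074667.
P(Machine 2 | defective) = 0.004000 / 0.074667 = 0.054.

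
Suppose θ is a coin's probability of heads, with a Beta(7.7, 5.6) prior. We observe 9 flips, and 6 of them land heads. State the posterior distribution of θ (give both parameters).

Observing 6 successes and 3 failures updates Beta(7.7, 5.6) by adding the success and failure counts to the two shape parameters: α = 7.7+6 = 13.7, β = 5.6+3 = 8.6.

Posterior: Beta(13.7, 8.6)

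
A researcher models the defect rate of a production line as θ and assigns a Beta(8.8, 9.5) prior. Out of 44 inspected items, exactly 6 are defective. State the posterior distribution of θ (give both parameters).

Posterior: Beta(14.8, 47.5)

The binomial likelihood is conjugate to the Beta prior: with 6 successes and 38 failures, the posterior is Beta(8.8+6, 9.5+38) = Beta(14.8, 47.5).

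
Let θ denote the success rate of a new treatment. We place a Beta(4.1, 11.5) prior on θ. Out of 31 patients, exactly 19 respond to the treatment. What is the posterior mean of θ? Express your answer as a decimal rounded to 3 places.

The binomial likelihood is conjugate to the Beta prior: with 19 successes and 12 failures, the posterior is Beta(4.1+19, 11.5+12) = Beta(23.1, 23.5).
E[θ | data] = 23.1/(23.1+23.5) = 0.496.

Posterior mean ≈ 0.496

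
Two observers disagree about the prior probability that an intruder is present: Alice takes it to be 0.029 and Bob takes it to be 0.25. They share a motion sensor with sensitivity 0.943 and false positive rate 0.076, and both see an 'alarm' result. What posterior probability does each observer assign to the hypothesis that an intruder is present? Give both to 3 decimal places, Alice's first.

P('+'|H) = 0.943, P('+'|¬H) = 0.076.
Alice: numerator 0.943·0.029 = 0.027347; evidence = 0.027347+0.076·0.971 = 0.10114; posterior = 0.270.
Bob: numerator 0.943·0.25 = 0.23575; evidence = 0.23575+0.076·0.75 = 0.29275; posterior = 0.805.

Alice: 0.270; Bob: 0.805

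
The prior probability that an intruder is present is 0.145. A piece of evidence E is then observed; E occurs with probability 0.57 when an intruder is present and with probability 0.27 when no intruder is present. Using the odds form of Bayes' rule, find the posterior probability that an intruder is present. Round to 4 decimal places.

Prior odds = 0.145/(1−0.145) = 0.16959.
Likelihood ratio for E = 0.57/0.27 = 2.1111.
Posterior odds = prior odds × LR = 0.35802.
Posterior probability = odds/(1+odds) = 0.35802/1.3580 = 0.2636.

Posterior probability ≈ 0.2636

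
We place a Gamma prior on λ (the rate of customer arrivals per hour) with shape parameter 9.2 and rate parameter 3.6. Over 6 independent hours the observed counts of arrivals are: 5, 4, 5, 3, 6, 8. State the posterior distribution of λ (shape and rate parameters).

The Poisson likelihood adds the total count to the shape and the number of exposure periods to the rate. Here ∑xᵢ = 31 and n = 6, so shape 9.2→40.2 and rate 3.6→9.6.

Posterior: Gamma(shape=40.2, rate=9.6)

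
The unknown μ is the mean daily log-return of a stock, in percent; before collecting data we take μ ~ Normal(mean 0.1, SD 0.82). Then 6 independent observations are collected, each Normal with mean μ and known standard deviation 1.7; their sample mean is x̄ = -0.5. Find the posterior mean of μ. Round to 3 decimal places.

Prior precision 1/τ₀² = 1/0.82² = 1.48721; data precision n/σ² = 6/1.7² = 2.07612.
Posterior precision = 1.48721 + 2.07612 = 3.56333.
Posterior mean = (1.48721·0.1 + 2.07612·-0.5) / 3.56333 = -0.250.

Posterior mean ≈ -0.250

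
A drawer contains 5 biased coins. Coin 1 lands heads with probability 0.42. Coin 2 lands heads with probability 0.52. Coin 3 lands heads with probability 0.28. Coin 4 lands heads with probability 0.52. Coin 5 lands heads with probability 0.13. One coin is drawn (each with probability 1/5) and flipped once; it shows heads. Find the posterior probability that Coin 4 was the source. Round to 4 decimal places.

Posterior probability ≈ 0.2781

P(heads|C1) = 0.42; P(heads|C2) = 0.52; P(heads|C3) = 0.28; P(heads|C4) = 0.52; P(heads|C5) = 0.13.
Prior × likelihood for each source: 0.2·0.42=0.08400, 0.2·0.52=0.1040, 0.2·0.28=0.05600, 0.2·0.52=0.1040, 0.2·0.13=0.02600. Summing gives P(heads) = 0.37400.
P(Coin 4 | heads) = 0.1040 / 0.37400 = 0.2781.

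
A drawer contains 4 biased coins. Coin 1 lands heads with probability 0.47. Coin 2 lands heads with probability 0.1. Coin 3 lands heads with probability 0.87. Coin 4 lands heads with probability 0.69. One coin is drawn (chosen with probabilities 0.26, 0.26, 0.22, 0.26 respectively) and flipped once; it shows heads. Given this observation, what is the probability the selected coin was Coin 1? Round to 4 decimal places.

Posterior probability ≈ 0.2355

Tabulate prior·likelihood by source: [1] prior 0.26, lik 0.47, product 0.1222; [2] prior 0.26, lik 0.1, product 0.02600; [3] prior 0.22, lik 0.87, product 0.1914; [4] prior 0.26, lik 0.69, product 0.1794.
Normalizing constant = 0.51900; the posterior for Coin 1 is its product over the sum, 0.1222/0.51900 = 0.2355.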